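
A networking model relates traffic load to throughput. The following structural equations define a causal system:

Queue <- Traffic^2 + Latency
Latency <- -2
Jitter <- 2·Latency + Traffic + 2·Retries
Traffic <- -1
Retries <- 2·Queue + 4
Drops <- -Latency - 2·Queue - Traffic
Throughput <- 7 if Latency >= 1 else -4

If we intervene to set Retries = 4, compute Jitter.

3

The intervention breaks the incoming arrows to Retries: Retries <- 2·Queue + 4 no longer applies, and Retries = 4.
Jitter = 2·Latency + Traffic + 2·Retries  [with Latency=-2, Traffic=-1, Retries=4]  = 3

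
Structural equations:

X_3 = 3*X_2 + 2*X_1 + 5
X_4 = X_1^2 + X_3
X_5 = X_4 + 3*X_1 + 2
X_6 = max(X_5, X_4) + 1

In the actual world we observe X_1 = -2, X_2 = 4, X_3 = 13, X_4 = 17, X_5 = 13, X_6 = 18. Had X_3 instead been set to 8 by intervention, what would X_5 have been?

do(X_3=8) replaces the equation X_3 = 3*X_2 + 2*X_1 + 5 with the constant X_3 = 8.
X_4 = X_1^2 + X_3  [with X_1=-2, X_3=8]  = 12
X_5 = X_4 + 3*X_1 + 2  [with X_4=12, X_1=-2]  = 8

8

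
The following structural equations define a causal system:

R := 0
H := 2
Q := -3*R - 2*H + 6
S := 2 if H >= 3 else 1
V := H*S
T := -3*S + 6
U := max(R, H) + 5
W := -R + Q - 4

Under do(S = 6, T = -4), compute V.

Setting S = 6, T = -4 by intervention discards those variables' equations.
V = H*S  [with H=2, S=6]  = 12

12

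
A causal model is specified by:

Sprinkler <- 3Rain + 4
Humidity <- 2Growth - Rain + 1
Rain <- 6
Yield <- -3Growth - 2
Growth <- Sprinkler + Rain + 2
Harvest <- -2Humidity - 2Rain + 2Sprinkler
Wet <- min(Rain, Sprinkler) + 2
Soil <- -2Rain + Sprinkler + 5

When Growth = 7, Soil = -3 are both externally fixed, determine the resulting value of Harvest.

14

Under do(Growth = 7, Soil = -3), each intervened variable's structural equation is replaced by its fixed value.
Sprinkler = 3Rain + 4  [with Rain=6]  = 22
Humidity = 2Growth - Rain + 1  [with Growth=7, Rain=6]  = 9
Harvest = -2Humidity - 2Rain + 2Sprinkler  [with Humidity=9, Rain=6, Sprinkler=22]  = 14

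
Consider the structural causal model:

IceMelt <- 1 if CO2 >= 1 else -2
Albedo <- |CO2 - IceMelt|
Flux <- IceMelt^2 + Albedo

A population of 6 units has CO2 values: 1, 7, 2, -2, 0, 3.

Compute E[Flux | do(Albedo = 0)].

The intervention sets Albedo=0 in all 6 units regardless of CO2. Recomputing Flux per unit gives 1, 1, 1, 4, 4, 1; average 2.

2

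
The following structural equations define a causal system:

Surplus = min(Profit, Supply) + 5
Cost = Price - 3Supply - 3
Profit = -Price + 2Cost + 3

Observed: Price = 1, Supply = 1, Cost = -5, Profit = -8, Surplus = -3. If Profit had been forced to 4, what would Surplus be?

Intervening sets Profit = 4 and removes its equation (Profit = -Price + 2Cost + 3).
Surplus = min(Profit, Supply) + 5  [with Profit=4, Supply=1]  = 6

6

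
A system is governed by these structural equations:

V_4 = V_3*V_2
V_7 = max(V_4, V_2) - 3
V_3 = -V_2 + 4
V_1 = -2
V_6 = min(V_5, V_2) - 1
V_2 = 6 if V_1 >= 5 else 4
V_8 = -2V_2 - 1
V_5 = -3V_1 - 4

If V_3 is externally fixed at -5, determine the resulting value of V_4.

-20

The intervention breaks the incoming arrows to V_3: V_3 = -V_2 + 4 no longer applies, and V_3 = -5.
V_2 = 6 if V_1 >= 5 else 4  [with V_1=-2]  = 4
V_4 = V_3*V_2  [with V_3=-5, V_2=4]  = -20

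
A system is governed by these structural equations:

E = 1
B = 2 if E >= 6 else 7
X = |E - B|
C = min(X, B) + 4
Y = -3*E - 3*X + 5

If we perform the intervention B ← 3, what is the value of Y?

-4

do(B=3) replaces the equation B = 2 if E >= 6 else 7 with the constant B = 3.
X = |E - B|  [with E=1, B=3]  = 2
Y = -3*E - 3*X + 5  [with E=1, X=2]  = -4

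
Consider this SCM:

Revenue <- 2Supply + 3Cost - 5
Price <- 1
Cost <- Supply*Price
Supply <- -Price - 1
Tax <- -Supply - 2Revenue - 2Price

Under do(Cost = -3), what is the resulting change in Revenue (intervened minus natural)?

The intervention breaks the incoming arrows to Cost: Cost <- Supply*Price no longer applies, and Cost = -3.
Supply = -Price - 1  [with Price=1]  = -2
Revenue = 2Supply + 3Cost - 5  [with Supply=-2, Cost=-3]  = -18
Without intervention: Supply = -Price - 1  [with Price=1]  = -2; Cost = Supply*Price  [with Supply=-2, Price=1]  = -2; Revenue = 2Supply + 3Cost - 5  [with Supply=-2, Cost=-2]  = -15.
Change = -18 − (-15) = -3.

-3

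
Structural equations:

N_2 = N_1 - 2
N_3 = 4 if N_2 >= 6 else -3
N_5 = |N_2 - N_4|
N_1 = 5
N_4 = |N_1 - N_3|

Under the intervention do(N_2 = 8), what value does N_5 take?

do(N_2=8) replaces the equation N_2 = N_1 - 2 with the constant N_2 = 8.
N_3 = 4 if N_2 >= 6 else -3  [with N_2=8]  = 4
N_4 = |N_1 - N_3|  [with N_1=5, N_3=4]  = 1
N_5 = |N_2 - N_4|  [with N_2=8, N_4=1]  = 7

7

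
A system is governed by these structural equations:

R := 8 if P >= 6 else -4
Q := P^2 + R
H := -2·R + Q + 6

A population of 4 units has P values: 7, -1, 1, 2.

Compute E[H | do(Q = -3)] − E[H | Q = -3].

-6

Under do(Q=-3), Q's equation is replaced by Q=-3 for every unit. Per-unit H: -13, 11, 11, 11. Mean = 5.
Observing Q=-3 restricts to units where Q's equation naturally yields -3: P ∈ {-1, 1}. In that subpopulation H = 11, 11, mean 11.
Difference = 5 − 11 = -6.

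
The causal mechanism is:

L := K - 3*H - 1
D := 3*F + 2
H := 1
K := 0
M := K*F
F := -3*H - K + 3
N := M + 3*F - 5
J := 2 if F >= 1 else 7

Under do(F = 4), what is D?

The intervention breaks the incoming arrows to F: F := -3*H - K + 3 no longer applies, and F = 4.
D = 3*F + 2  [with F=4]  = 14

14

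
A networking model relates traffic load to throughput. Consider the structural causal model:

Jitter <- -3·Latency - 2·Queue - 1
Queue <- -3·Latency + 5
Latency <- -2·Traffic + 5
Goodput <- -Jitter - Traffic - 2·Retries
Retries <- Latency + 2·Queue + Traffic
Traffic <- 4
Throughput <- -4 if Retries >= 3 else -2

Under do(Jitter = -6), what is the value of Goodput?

Under do(Jitter=-6), the mechanism Jitter <- -3·Latency - 2·Queue - 1 is discarded; Jitter is fixed at -6.
Latency = -2·Traffic + 5  [with Traffic=4]  = -3
Queue = -3·Latency + 5  [with Latency=-3]  = 14
Retries = Latency + 2·Queue + Traffic  [with Latency=-3, Queue=14, Traffic=4]  = 29
Goodput = -Jitter - Traffic - 2·Retries  [with Jitter=-6, Traffic=4, Retries=29]  = -56

-56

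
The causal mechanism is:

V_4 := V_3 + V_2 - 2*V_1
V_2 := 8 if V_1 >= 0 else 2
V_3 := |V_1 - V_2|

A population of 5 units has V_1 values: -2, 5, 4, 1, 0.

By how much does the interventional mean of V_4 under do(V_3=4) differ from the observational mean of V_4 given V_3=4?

Every unit gets V_3=4 under the intervention. V_4 values become 10, 2, 4, 10, 12; E[V_4|do(V_3=4)] = 7.6.
E[V_4|V_3=4] averages over only the 2 units with V_3=4 (V_1 = -2, 4): V_4 = 10, 4, mean 7.
Difference = 7.6 − 7 = 0.6.

0.6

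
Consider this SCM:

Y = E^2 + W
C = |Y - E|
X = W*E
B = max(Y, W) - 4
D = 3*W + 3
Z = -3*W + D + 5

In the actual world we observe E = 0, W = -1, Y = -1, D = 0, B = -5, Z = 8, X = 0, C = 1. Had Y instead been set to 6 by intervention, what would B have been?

do(Y=6) replaces the equation Y = E^2 + W with the constant Y = 6.
B = max(Y, W) - 4  [with Y=6, W=-1]  = 2

2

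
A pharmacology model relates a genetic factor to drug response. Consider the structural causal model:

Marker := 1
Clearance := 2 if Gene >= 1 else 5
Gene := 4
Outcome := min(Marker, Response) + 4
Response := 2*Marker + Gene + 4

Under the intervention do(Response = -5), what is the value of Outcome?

-1

do(Response=-5) replaces the equation Response := 2*Marker + Gene + 4 with the constant Response = -5.
Outcome = min(Marker, Response) + 4  [with Marker=1, Response=-5]  = -1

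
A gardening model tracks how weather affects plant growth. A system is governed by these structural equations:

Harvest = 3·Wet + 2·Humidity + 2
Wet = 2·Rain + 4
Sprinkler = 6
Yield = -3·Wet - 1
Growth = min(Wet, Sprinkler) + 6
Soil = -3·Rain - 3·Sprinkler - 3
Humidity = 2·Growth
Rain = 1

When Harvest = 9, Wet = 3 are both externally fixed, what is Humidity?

18

The joint intervention fixes Harvest = 9, Wet = 3, removing each variable's own equation.
Growth = min(Wet, Sprinkler) + 6  [with Wet=3, Sprinkler=6]  = 9
Humidity = 2·Growth  [with Growth=9]  = 18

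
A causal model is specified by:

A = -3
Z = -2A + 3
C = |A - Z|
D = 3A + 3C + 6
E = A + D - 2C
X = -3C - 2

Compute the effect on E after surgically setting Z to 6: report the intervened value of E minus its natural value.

-3

do(Z=6) replaces the equation Z = -2A + 3 with the constant Z = 6.
C = |A - Z|  [with A=-3, Z=6]  = 9
D = 3A + 3C + 6  [with A=-3, C=9]  = 24
E = A + D - 2C  [with A=-3, D=24, C=9]  = 3
Without intervention: Z = -2A + 3  [with A=-3]  = 9; C = |A - Z|  [with A=-3, Z=9]  = 12; D = 3A + 3C + 6  [with A=-3, C=12]  = 33; E = A + D - 2C  [with A=-3, D=33, C=12]  = 6.
Change = 3 − 6 = -3.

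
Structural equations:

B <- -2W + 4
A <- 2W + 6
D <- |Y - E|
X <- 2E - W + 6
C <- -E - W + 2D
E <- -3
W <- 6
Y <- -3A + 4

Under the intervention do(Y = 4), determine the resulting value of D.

The intervention breaks the incoming arrows to Y: Y <- -3A + 4 no longer applies, and Y = 4.
D = |Y - E|  [with Y=4, E=-3]  = 7

7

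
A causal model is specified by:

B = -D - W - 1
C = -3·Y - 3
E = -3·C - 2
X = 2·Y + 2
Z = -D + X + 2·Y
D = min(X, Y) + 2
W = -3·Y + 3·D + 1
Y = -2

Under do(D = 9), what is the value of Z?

The intervention breaks the incoming arrows to D: D = min(X, Y) + 2 no longer applies, and D = 9.
X = 2·Y + 2  [with Y=-2]  = -2
Z = -D + X + 2·Y  [with D=9, X=-2, Y=-2]  = -15

-15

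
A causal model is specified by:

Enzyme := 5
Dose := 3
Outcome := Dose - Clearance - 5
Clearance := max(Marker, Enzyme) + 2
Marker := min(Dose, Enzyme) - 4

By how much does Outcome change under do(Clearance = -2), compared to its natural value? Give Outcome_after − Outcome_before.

Intervening sets Clearance = -2 and removes its equation (Clearance := max(Marker, Enzyme) + 2).
Outcome = Dose - Clearance - 5  [with Dose=3, Clearance=-2]  = 0
Without intervention: Marker = min(Dose, Enzyme) - 4  [with Dose=3, Enzyme=5]  = -1; Clearance = max(Marker, Enzyme) + 2  [with Marker=-1, Enzyme=5]  = 7; Outcome = Dose - Clearance - 5  [with Dose=3, Clearance=7]  = -9.
Change = 0 − (-9) = 9.

9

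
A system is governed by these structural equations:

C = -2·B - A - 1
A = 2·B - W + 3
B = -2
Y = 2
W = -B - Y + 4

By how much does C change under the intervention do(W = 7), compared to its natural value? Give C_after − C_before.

do(W=7) replaces the equation W = -B - Y + 4 with the constant W = 7.
A = 2·B - W + 3  [with B=-2, W=7]  = -8
C = -2·B - A - 1  [with B=-2, A=-8]  = 11
Without intervention: W = -B - Y + 4  [with B=-2, Y=2]  = 4; A = 2·B - W + 3  [with B=-2, W=4]  = -5; C = -2·B - A - 1  [with B=-2, A=-5]  = 8.
Change = 11 − 8 = 3.

3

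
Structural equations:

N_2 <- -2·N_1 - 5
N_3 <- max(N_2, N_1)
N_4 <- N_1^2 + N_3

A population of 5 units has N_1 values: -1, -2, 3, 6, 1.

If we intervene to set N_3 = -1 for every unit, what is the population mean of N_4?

do(N_3=-1) breaks N_3's dependence on N_1. With N_3=-1 fixed, N_4 across the units is 0, 3, 8, 35, 0, mean 9.2.

9.2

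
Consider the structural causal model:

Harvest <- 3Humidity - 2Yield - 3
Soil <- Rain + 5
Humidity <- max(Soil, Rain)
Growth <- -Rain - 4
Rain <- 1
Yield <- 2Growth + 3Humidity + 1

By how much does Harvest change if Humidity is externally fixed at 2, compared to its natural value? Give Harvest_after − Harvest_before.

Under do(Humidity=2), the mechanism Humidity <- max(Soil, Rain) is discarded; Humidity is fixed at 2.
Growth = -Rain - 4  [with Rain=1]  = -5
Yield = 2Growth + 3Humidity + 1  [with Growth=-5, Humidity=2]  = -3
Harvest = 3Humidity - 2Yield - 3  [with Humidity=2, Yield=-3]  = 9
Without intervention: Soil = Rain + 5  [with Rain=1]  = 6; Growth = -Rain - 4  [with Rain=1]  = -5; Humidity = max(Soil, Rain)  [with Soil=6, Rain=1]  = 6; Yield = 2Growth + 3Humidity + 1  [with Growth=-5, Humidity=6]  = 9; Harvest = 3Humidity - 2Yield - 3  [with Humidity=6, Yield=9]  = -3.
Change = 9 − (-3) = 12.

12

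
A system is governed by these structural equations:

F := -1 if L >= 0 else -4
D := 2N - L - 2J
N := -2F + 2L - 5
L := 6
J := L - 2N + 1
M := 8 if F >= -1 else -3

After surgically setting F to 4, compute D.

-26

do(F=4) replaces the equation F := -1 if L >= 0 else -4 with the constant F = 4.
N = -2F + 2L - 5  [with F=4, L=6]  = -1
J = L - 2N + 1  [with L=6, N=-1]  = 9
D = 2N - L - 2J  [with N=-1, L=6, J=9]  = -26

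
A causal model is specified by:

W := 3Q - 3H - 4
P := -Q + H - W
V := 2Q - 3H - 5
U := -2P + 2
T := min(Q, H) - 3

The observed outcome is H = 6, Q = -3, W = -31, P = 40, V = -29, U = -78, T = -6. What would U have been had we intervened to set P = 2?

Under do(P=2), the mechanism P := -Q + H - W is discarded; P is fixed at 2.
U = -2P + 2  [with P=2]  = -2

-2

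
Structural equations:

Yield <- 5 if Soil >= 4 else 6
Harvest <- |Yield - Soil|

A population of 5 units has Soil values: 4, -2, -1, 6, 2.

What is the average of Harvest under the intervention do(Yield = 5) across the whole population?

Every unit gets Yield=5 under the intervention. Harvest values become 1, 7, 6, 1, 3; E[Harvest|do(Yield=5)] = 3.6.

3.6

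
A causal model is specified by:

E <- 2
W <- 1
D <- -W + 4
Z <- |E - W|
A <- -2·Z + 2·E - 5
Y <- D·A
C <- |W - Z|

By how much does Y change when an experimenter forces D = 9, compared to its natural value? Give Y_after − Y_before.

-18

The intervention breaks the incoming arrows to D: D <- -W + 4 no longer applies, and D = 9.
Z = |E - W|  [with E=2, W=1]  = 1
A = -2·Z + 2·E - 5  [with Z=1, E=2]  = -3
Y = D·A  [with D=9, A=-3]  = -27
Without intervention: D = -W + 4  [with W=1]  = 3; Z = |E - W|  [with E=2, W=1]  = 1; A = -2·Z + 2·E - 5  [with Z=1, E=2]  = -3; Y = D·A  [with D=3, A=-3]  = -9.
Change = -27 − (-9) = -18.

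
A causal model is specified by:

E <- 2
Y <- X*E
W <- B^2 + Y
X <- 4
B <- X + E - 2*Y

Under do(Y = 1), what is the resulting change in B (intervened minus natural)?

The intervention breaks the incoming arrows to Y: Y <- X*E no longer applies, and Y = 1.
B = X + E - 2*Y  [with X=4, E=2, Y=1]  = 4
Without intervention: Y = X*E  [with X=4, E=2]  = 8; B = X + E - 2*Y  [with X=4, E=2, Y=8]  = -10.
Change = 4 − (-10) = 14.

14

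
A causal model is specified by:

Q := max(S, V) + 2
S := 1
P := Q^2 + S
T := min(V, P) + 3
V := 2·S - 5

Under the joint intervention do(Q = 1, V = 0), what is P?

The joint intervention fixes Q = 1, V = 0, removing each variable's own equation.
P = Q^2 + S  [with Q=1, S=1]  = 2

2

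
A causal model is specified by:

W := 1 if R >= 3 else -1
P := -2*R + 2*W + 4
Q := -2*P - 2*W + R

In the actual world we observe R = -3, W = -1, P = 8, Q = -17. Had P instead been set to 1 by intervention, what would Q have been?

The intervention breaks the incoming arrows to P: P := -2*R + 2*W + 4 no longer applies, and P = 1.
W = 1 if R >= 3 else -1  [with R=-3]  = -1
Q = -2*P - 2*W + R  [with P=1, W=-1, R=-3]  = -3

-3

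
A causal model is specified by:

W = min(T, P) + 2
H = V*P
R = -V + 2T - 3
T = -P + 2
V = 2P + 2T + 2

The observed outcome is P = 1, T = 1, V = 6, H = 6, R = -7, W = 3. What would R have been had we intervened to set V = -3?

2

do(V=-3) replaces the equation V = 2P + 2T + 2 with the constant V = -3.
T = -P + 2  [with P=1]  = 1
R = -V + 2T - 3  [with V=-3, T=1]  = 2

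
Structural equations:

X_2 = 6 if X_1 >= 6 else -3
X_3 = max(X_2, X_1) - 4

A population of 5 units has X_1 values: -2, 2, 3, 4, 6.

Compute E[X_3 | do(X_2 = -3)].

-1.4

Under do(X_2=-3), X_2's equation is replaced by X_2=-3 for every unit. Per-unit X_3: -6, -2, -1, 0, 2. Mean = -1.4.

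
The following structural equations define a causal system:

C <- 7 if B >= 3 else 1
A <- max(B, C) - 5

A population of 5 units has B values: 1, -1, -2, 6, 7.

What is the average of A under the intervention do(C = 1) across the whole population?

Under do(C=1), C's equation is replaced by C=1 for every unit. Per-unit A: -4, -4, -4, 1, 2. Mean = -1.8.

-1.8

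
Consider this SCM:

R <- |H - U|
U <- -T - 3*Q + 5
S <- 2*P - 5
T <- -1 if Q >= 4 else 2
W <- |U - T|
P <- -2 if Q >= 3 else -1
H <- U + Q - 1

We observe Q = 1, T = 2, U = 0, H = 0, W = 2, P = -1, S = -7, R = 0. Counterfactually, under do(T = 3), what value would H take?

-1

Under do(T=3), the mechanism T <- -1 if Q >= 4 else 2 is discarded; T is fixed at 3.
U = -T - 3*Q + 5  [with T=3, Q=1]  = -1
H = U + Q - 1  [with U=-1, Q=1]  = -1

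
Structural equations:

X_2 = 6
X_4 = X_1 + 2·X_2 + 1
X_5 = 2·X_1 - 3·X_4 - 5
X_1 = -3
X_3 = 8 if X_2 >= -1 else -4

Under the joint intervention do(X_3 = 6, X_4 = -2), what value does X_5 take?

Setting X_3 = 6, X_4 = -2 by intervention discards those variables' equations.
X_5 = 2·X_1 - 3·X_4 - 5  [with X_1=-3, X_4=-2]  = -5

-5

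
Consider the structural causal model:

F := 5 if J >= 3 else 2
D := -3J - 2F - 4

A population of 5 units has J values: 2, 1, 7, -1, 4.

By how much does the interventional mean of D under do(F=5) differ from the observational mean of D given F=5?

8.7

Under do(F=5), F's equation is replaced by F=5 for every unit. Per-unit D: -20, -17, -35, -11, -26. Mean = -21.8.
Conditioning on F=5 selects the 2 unit(s) with J ∈ {7, 4}. Their D values: -35, -26. Mean = -30.5.
Difference = -21.8 − (-30.5) = 8.7.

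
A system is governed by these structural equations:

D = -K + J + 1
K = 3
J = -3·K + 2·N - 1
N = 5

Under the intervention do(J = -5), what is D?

-7

The intervention breaks the incoming arrows to J: J = -3·K + 2·N - 1 no longer applies, and J = -5.
D = -K + J + 1  [with K=3, J=-5]  = -7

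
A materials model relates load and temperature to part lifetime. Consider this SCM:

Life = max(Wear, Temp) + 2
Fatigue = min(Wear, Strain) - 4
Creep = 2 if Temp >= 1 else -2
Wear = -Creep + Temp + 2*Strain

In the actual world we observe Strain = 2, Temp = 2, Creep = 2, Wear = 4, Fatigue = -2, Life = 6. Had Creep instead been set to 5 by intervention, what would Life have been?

The intervention breaks the incoming arrows to Creep: Creep = 2 if Temp >= 1 else -2 no longer applies, and Creep = 5.
Wear = -Creep + Temp + 2*Strain  [with Creep=5, Temp=2, Strain=2]  = 1
Life = max(Wear, Temp) + 2  [with Wear=1, Temp=2]  = 4

4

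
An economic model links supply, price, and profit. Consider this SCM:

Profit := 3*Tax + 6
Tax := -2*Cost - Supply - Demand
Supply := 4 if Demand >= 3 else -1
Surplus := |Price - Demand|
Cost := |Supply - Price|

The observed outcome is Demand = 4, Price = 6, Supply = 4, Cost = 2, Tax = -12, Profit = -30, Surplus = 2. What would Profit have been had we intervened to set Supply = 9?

The intervention breaks the incoming arrows to Supply: Supply := 4 if Demand >= 3 else -1 no longer applies, and Supply = 9.
Cost = |Supply - Price|  [with Supply=9, Price=6]  = 3
Tax = -2*Cost - Supply - Demand  [with Cost=3, Supply=9, Demand=4]  = -19
Profit = 3*Tax + 6  [with Tax=-19]  = -51

-51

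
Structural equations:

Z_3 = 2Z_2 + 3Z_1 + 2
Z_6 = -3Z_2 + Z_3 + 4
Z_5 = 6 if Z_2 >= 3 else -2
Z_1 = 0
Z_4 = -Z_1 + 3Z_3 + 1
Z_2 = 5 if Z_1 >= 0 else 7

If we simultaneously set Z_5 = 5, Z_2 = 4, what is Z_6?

The joint intervention fixes Z_5 = 5, Z_2 = 4, removing each variable's own equation.
Z_3 = 2Z_2 + 3Z_1 + 2  [with Z_2=4, Z_1=0]  = 10
Z_6 = -3Z_2 + Z_3 + 4  [with Z_2=4, Z_3=10]  = 2

2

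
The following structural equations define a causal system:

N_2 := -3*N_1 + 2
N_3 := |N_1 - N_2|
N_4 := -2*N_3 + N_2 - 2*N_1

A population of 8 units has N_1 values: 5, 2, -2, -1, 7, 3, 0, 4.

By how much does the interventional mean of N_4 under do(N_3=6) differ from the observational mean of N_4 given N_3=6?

-8.75

The intervention sets N_3=6 in all 8 units regardless of N_1. Recomputing N_4 per unit gives -35, -20, 0, -5, -45, -25, -10, -30; average -21.25.
E[N_4|N_3=6] averages over only the 2 units with N_3=6 (N_1 = 2, -1): N_4 = -20, -5, mean -12.5.
Difference = -21.25 − (-12.5) = -8.75.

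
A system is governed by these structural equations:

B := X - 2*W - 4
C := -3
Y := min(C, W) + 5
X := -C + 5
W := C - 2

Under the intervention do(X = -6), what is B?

0

Under do(X=-6), the mechanism X := -C + 5 is discarded; X is fixed at -6.
W = C - 2  [with C=-3]  = -5
B = X - 2*W - 4  [with X=-6, W=-5]  = 0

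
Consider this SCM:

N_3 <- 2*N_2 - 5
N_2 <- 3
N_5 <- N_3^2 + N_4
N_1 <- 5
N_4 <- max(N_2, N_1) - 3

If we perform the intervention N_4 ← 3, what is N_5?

4

Intervening sets N_4 = 3 and removes its equation (N_4 <- max(N_2, N_1) - 3).
N_3 = 2*N_2 - 5  [with N_2=3]  = 1
N_5 = N_3^2 + N_4  [with N_3=1, N_4=3]  = 4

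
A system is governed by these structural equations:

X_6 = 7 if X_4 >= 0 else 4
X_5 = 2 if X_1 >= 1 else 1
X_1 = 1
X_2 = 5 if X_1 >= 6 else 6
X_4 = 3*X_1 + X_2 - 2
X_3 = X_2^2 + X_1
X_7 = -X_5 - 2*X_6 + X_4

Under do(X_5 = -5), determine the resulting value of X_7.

Under do(X_5=-5), the mechanism X_5 = 2 if X_1 >= 1 else 1 is discarded; X_5 is fixed at -5.
X_2 = 5 if X_1 >= 6 else 6  [with X_1=1]  = 6
X_4 = 3*X_1 + X_2 - 2  [with X_1=1, X_2=6]  = 7
X_6 = 7 if X_4 >= 0 else 4  [with X_4=7]  = 7
X_7 = -X_5 - 2*X_6 + X_4  [with X_5=-5, X_6=7, X_4=7]  = -2

-2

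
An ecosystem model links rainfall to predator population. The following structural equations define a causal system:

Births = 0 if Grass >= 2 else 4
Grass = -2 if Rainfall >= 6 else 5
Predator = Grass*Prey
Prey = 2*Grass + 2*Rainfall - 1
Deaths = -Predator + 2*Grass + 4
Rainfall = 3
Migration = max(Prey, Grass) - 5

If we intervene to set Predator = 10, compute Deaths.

Under do(Predator=10), the mechanism Predator = Grass*Prey is discarded; Predator is fixed at 10.
Grass = -2 if Rainfall >= 6 else 5  [with Rainfall=3]  = 5
Deaths = -Predator + 2*Grass + 4  [with Predator=10, Grass=5]  = 4

4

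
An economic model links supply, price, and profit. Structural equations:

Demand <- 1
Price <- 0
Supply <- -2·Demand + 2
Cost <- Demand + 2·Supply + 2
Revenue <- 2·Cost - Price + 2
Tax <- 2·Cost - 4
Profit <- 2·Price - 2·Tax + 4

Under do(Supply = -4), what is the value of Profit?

32

The intervention breaks the incoming arrows to Supply: Supply <- -2·Demand + 2 no longer applies, and Supply = -4.
Cost = Demand + 2·Supply + 2  [with Demand=1, Supply=-4]  = -5
Tax = 2·Cost - 4  [with Cost=-5]  = -14
Profit = 2·Price - 2·Tax + 4  [with Price=0, Tax=-14]  = 32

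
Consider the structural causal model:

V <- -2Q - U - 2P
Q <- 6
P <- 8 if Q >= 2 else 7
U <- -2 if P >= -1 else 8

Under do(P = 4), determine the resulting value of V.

Under do(P=4), the mechanism P <- 8 if Q >= 2 else 7 is discarded; P is fixed at 4.
U = -2 if P >= -1 else 8  [with P=4]  = -2
V = -2Q - U - 2P  [with Q=6, U=-2, P=4]  = -18

-18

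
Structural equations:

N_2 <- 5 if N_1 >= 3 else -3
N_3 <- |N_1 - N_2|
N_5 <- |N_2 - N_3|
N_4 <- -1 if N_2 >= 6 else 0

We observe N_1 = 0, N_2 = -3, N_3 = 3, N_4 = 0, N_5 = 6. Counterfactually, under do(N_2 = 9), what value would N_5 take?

do(N_2=9) replaces the equation N_2 <- 5 if N_1 >= 3 else -3 with the constant N_2 = 9.
N_3 = |N_1 - N_2|  [with N_1=0, N_2=9]  = 9
N_5 = |N_2 - N_3|  [with N_2=9, N_3=9]  = 0

0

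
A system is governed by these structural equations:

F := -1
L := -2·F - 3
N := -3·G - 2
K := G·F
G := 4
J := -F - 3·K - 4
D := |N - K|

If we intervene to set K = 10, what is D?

The intervention breaks the incoming arrows to K: K := G·F no longer applies, and K = 10.
N = -3·G - 2  [with G=4]  = -14
D = |N - K|  [with N=-14, K=10]  = 24

24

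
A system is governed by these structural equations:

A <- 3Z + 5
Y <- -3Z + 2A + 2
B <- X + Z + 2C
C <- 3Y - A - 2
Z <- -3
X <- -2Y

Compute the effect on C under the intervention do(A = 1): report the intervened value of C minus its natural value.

Under do(A=1), the mechanism A <- 3Z + 5 is discarded; A is fixed at 1.
Y = -3Z + 2A + 2  [with Z=-3, A=1]  = 13
C = 3Y - A - 2  [with Y=13, A=1]  = 36
Without intervention: A = 3Z + 5  [with Z=-3]  = -4; Y = -3Z + 2A + 2  [with Z=-3, A=-4]  = 3; C = 3Y - A - 2  [with Y=3, A=-4]  = 11.
Change = 36 − 11 = 25.

25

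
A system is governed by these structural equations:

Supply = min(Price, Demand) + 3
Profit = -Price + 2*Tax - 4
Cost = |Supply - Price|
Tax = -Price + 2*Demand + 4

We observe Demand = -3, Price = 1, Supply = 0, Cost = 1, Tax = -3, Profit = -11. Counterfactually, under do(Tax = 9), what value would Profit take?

13

The intervention breaks the incoming arrows to Tax: Tax = -Price + 2*Demand + 4 no longer applies, and Tax = 9.
Profit = -Price + 2*Tax - 4  [with Price=1, Tax=9]  = 13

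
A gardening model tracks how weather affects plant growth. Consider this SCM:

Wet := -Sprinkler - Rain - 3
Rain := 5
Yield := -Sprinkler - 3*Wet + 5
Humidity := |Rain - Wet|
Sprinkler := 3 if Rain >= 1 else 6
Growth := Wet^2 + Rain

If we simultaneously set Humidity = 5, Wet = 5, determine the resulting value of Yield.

-13

The joint intervention fixes Humidity = 5, Wet = 5, removing each variable's own equation.
Sprinkler = 3 if Rain >= 1 else 6  [with Rain=5]  = 3
Yield = -Sprinkler - 3*Wet + 5  [with Sprinkler=3, Wet=5]  = -13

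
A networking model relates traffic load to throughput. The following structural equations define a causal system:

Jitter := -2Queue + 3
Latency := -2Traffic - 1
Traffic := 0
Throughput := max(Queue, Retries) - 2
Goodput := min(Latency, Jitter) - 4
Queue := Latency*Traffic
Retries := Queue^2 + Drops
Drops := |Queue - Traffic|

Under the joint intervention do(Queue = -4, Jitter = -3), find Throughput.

Under do(Queue = -4, Jitter = -3), each intervened variable's structural equation is replaced by its fixed value.
Drops = |Queue - Traffic|  [with Queue=-4, Traffic=0]  = 4
Retries = Queue^2 + Drops  [with Queue=-4, Drops=4]  = 20
Throughput = max(Queue, Retries) - 2  [with Queue=-4, Retries=20]  = 18

18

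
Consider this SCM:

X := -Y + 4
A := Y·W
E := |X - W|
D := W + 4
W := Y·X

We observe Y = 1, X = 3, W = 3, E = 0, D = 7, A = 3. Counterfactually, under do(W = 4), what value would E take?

1

The intervention breaks the incoming arrows to W: W := Y·X no longer applies, and W = 4.
X = -Y + 4  [with Y=1]  = 3
E = |X - W|  [with X=3, W=4]  = 1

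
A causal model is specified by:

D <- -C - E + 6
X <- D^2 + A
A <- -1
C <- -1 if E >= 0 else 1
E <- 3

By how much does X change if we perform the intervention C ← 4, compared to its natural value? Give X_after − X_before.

do(C=4) replaces the equation C <- -1 if E >= 0 else 1 with the constant C = 4.
D = -C - E + 6  [with C=4, E=3]  = -1
X = D^2 + A  [with D=-1, A=-1]  = 0
Without intervention: C = -1 if E >= 0 else 1  [with E=3]  = -1; D = -C - E + 6  [with C=-1, E=3]  = 4; X = D^2 + A  [with D=4, A=-1]  = 15.
Change = 0 − 15 = -15.

-15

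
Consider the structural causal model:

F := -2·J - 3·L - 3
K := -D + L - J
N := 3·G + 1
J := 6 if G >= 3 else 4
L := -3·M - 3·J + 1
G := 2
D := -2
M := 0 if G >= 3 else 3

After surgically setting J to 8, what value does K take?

-38

The intervention breaks the incoming arrows to J: J := 6 if G >= 3 else 4 no longer applies, and J = 8.
M = 0 if G >= 3 else 3  [with G=2]  = 3
L = -3·M - 3·J + 1  [with M=3, J=8]  = -32
K = -D + L - J  [with D=-2, L=-32, J=8]  = -38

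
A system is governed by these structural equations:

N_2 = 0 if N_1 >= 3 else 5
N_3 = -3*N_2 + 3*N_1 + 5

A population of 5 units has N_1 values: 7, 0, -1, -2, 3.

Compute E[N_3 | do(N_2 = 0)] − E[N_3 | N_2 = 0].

-10.8

Every unit gets N_2=0 under the intervention. N_3 values become 26, 5, 2, -1, 14; E[N_3|do(N_2=0)] = 9.2.
Conditioning on N_2=0 selects the 2 unit(s) with N_1 ∈ {7, 3}. Their N_3 values: 26, 14. Mean = 20.
Difference = 9.2 − 20 = -10.8.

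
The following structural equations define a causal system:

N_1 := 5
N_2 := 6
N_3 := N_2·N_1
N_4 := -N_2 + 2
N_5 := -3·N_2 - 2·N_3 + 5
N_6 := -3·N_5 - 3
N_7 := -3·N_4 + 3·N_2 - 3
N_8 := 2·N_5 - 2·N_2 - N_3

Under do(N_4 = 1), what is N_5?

-73

Intervening sets N_4 = 1 and removes its equation (N_4 := -N_2 + 2).
No directed path runs from N_4 to N_5, so N_5 keeps its natural value.
N_3 = N_2·N_1  [with N_2=6, N_1=5]  = 30
N_5 = -3·N_2 - 2·N_3 + 5  [with N_2=6, N_3=30]  = -73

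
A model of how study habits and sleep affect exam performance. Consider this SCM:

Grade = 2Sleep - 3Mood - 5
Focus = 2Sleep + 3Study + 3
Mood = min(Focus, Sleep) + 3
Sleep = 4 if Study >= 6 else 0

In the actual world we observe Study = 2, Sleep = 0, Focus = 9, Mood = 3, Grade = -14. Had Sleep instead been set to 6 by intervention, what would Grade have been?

-20

do(Sleep=6) replaces the equation Sleep = 4 if Study >= 6 else 0 with the constant Sleep = 6.
Focus = 2Sleep + 3Study + 3  [with Sleep=6, Study=2]  = 21
Mood = min(Focus, Sleep) + 3  [with Focus=21, Sleep=6]  = 9
Grade = 2Sleep - 3Mood - 5  [with Sleep=6, Mood=9]  = -20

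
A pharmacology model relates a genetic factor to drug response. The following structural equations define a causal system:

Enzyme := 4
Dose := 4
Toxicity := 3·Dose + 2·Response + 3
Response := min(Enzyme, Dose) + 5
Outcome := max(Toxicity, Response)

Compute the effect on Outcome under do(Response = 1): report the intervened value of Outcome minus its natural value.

do(Response=1) replaces the equation Response := min(Enzyme, Dose) + 5 with the constant Response = 1.
Toxicity = 3·Dose + 2·Response + 3  [with Dose=4, Response=1]  = 17
Outcome = max(Toxicity, Response)  [with Toxicity=17, Response=1]  = 17
Without intervention: Response = min(Enzyme, Dose) + 5  [with Enzyme=4, Dose=4]  = 9; Toxicity = 3·Dose + 2·Response + 3  [with Dose=4, Response=9]  = 33; Outcome = max(Toxicity, Response)  [with Toxicity=33, Response=9]  = 33.
Change = 17 − 33 = -16.

-16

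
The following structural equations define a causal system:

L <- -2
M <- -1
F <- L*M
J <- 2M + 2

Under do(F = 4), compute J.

The intervention breaks the incoming arrows to F: F <- L*M no longer applies, and F = 4.
J is not downstream of the intervention, so its value is determined by the original equations.
J = 2M + 2  [with M=-1]  = 0

0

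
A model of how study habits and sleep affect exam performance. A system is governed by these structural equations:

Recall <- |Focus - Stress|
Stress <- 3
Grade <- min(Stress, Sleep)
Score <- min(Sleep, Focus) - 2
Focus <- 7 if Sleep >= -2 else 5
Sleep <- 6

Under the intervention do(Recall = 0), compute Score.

The intervention breaks the incoming arrows to Recall: Recall <- |Focus - Stress| no longer applies, and Recall = 0.
Since Score is not a descendant of the intervened variable, it is unaffected.
Focus = 7 if Sleep >= -2 else 5  [with Sleep=6]  = 7
Score = min(Sleep, Focus) - 2  [with Sleep=6, Focus=7]  = 4

4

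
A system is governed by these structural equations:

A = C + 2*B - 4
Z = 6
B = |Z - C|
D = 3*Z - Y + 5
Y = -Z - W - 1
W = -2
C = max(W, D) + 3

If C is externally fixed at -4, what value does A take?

12

Under do(C=-4), the mechanism C = max(W, D) + 3 is discarded; C is fixed at -4.
B = |Z - C|  [with Z=6, C=-4]  = 10
A = C + 2*B - 4  [with C=-4, B=10]  = 12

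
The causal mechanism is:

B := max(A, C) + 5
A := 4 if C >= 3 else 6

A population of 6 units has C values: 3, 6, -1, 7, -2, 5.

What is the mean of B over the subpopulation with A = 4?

E[B|A=4] averages over only the 4 units with A=4 (C = 3, 6, 7, 5): B = 9, 11, 12, 10, mean 10.5.

10.5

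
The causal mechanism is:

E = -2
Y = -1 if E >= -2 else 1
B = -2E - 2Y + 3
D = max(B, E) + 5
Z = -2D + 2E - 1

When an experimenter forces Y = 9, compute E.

-2

Under do(Y=9), the mechanism Y = -1 if E >= -2 else 1 is discarded; Y is fixed at 9.
E is not downstream of the intervention, so its value is determined by the original equations.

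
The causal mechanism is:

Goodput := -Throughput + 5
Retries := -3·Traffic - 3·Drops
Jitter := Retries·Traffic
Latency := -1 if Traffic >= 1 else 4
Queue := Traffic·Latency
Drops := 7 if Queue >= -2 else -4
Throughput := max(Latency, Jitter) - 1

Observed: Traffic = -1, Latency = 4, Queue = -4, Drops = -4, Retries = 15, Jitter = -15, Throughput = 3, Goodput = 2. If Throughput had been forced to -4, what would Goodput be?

do(Throughput=-4) replaces the equation Throughput := max(Latency, Jitter) - 1 with the constant Throughput = -4.
Goodput = -Throughput + 5  [with Throughput=-4]  = 9

9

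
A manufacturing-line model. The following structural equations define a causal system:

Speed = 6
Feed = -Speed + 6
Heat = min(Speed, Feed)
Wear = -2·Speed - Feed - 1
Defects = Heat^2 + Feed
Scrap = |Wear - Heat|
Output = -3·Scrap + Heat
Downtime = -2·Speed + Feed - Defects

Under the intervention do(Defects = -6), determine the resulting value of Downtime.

-6

do(Defects=-6) replaces the equation Defects = Heat^2 + Feed with the constant Defects = -6.
Feed = -Speed + 6  [with Speed=6]  = 0
Downtime = -2·Speed + Feed - Defects  [with Speed=6, Feed=0, Defects=-6]  = -6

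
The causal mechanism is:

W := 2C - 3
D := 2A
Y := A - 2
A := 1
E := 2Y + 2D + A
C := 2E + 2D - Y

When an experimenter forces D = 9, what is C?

53

do(D=9) replaces the equation D := 2A with the constant D = 9.
Y = A - 2  [with A=1]  = -1
E = 2Y + 2D + A  [with Y=-1, D=9, A=1]  = 17
C = 2E + 2D - Y  [with E=17, D=9, Y=-1]  = 53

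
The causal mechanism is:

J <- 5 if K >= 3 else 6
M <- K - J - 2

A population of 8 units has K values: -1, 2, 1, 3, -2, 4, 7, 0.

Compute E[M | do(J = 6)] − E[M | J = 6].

Every unit gets J=6 under the intervention. M values become -9, -6, -7, -5, -10, -4, -1, -8; E[M|do(J=6)] = -6.25.
Observing J=6 restricts to units where J's equation naturally yields 6: K ∈ {-1, 2, 1, -2, 0}. In that subpopulation M = -9, -6, -7, -10, -8, mean -8.
Difference = -6.25 − (-8) = 1.75.

1.75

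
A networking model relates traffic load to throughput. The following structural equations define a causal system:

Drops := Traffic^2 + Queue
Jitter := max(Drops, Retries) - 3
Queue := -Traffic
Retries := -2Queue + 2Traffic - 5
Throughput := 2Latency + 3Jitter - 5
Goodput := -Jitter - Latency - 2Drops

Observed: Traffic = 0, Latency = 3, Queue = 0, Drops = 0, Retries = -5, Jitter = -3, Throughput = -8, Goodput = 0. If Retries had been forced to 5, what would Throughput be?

Under do(Retries=5), the mechanism Retries := -2Queue + 2Traffic - 5 is discarded; Retries is fixed at 5.
Queue = -Traffic  [with Traffic=0]  = 0
Drops = Traffic^2 + Queue  [with Traffic=0, Queue=0]  = 0
Jitter = max(Drops, Retries) - 3  [with Drops=0, Retries=5]  = 2
Throughput = 2Latency + 3Jitter - 5  [with Latency=3, Jitter=2]  = 7

7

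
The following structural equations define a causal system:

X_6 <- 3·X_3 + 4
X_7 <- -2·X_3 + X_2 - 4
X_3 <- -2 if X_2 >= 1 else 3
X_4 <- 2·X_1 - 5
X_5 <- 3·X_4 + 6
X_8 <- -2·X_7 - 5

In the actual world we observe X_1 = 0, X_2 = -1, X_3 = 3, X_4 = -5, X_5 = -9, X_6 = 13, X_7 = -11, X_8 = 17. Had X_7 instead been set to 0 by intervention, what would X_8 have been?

do(X_7=0) replaces the equation X_7 <- -2·X_3 + X_2 - 4 with the constant X_7 = 0.
X_8 = -2·X_7 - 5  [with X_7=0]  = -5

-5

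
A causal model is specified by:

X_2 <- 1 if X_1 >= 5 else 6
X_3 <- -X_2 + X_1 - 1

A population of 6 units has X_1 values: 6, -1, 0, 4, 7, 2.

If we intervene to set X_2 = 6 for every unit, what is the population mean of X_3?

do(X_2=6) breaks X_2's dependence on X_1. With X_2=6 fixed, X_3 across the units is -1, -8, -7, -3, 0, -5, mean -4.

-4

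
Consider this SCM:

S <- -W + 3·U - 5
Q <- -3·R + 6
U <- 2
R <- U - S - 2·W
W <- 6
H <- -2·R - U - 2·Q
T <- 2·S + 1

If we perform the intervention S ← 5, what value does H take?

-74

The intervention breaks the incoming arrows to S: S <- -W + 3·U - 5 no longer applies, and S = 5.
R = U - S - 2·W  [with U=2, S=5, W=6]  = -15
Q = -3·R + 6  [with R=-15]  = 51
H = -2·R - U - 2·Q  [with R=-15, U=2, Q=51]  = -74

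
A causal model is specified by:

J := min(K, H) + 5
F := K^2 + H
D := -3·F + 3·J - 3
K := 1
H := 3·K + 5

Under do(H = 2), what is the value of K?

Under do(H=2), the mechanism H := 3·K + 5 is discarded; H is fixed at 2.
K is not downstream of the intervention, so its value is determined by the original equations.

1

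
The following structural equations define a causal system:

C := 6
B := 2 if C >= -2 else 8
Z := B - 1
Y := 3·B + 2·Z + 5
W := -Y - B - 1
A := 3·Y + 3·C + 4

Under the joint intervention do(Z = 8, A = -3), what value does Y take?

27

Setting Z = 8, A = -3 by intervention discards those variables' equations.
B = 2 if C >= -2 else 8  [with C=6]  = 2
Y = 3·B + 2·Z + 5  [with B=2, Z=8]  = 27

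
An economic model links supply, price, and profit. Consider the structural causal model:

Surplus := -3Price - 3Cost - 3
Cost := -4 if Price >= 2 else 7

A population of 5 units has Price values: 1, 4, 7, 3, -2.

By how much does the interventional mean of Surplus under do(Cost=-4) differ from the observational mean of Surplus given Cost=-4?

6.2

Every unit gets Cost=-4 under the intervention. Surplus values become 6, -3, -12, 0, 15; E[Surplus|do(Cost=-4)] = 1.2.
E[Surplus|Cost=-4] averages over only the 3 units with Cost=-4 (Price = 4, 7, 3): Surplus = -3, -12, 0, mean -5.
Difference = 1.2 − (-5) = 6.2.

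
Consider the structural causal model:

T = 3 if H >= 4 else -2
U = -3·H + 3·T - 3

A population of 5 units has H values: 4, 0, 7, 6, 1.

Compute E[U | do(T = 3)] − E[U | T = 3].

6.2

Every unit gets T=3 under the intervention. U values become -6, 6, -15, -12, 3; E[U|do(T=3)] = -4.8.
Observing T=3 restricts to units where T's equation naturally yields 3: H ∈ {4, 7, 6}. In that subpopulation U = -6, -15, -12, mean -11.
Difference = -4.8 − (-11) = 6.2.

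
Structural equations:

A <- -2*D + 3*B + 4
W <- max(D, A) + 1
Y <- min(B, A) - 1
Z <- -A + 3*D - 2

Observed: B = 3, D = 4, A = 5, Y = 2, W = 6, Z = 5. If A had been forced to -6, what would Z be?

The intervention breaks the incoming arrows to A: A <- -2*D + 3*B + 4 no longer applies, and A = -6.
Z = -A + 3*D - 2  [with A=-6, D=4]  = 16

16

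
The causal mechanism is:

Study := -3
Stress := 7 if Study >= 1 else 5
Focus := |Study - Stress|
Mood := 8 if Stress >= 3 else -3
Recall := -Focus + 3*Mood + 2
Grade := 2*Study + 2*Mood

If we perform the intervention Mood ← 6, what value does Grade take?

6

Under do(Mood=6), the mechanism Mood := 8 if Stress >= 3 else -3 is discarded; Mood is fixed at 6.
Grade = 2*Study + 2*Mood  [with Study=-3, Mood=6]  = 6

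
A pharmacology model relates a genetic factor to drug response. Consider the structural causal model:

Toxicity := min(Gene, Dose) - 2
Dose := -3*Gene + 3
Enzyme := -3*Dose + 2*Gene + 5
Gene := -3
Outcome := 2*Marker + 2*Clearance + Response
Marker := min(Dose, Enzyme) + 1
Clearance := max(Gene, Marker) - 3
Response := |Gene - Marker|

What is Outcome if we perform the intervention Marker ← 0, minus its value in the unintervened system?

48

do(Marker=0) replaces the equation Marker := min(Dose, Enzyme) + 1 with the constant Marker = 0.
Response = |Gene - Marker|  [with Gene=-3, Marker=0]  = 3
Clearance = max(Gene, Marker) - 3  [with Gene=-3, Marker=0]  = -3
Outcome = 2*Marker + 2*Clearance + Response  [with Marker=0, Clearance=-3, Response=3]  = -3
Without intervention: Dose = -3*Gene + 3  [with Gene=-3]  = 12; Enzyme = -3*Dose + 2*Gene + 5  [with Dose=12, Gene=-3]  = -37; Marker = min(Dose, Enzyme) + 1  [with Dose=12, Enzyme=-37]  = -36; Response = |Gene - Marker|  [with Gene=-3, Marker=-36]  = 33; Clearance = max(Gene, Marker) - 3  [with Gene=-3, Marker=-36]  = -6; Outcome = 2*Marker + 2*Clearance + Response  [with Marker=-36, Clearance=-6, Response=33]  = -51.
Change = -3 − (-51) = 48.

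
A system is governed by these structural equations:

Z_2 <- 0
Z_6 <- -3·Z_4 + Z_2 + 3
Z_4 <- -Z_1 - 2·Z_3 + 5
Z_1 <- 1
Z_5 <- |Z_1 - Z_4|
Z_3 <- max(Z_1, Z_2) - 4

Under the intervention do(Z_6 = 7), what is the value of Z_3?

do(Z_6=7) replaces the equation Z_6 <- -3·Z_4 + Z_2 + 3 with the constant Z_6 = 7.
Z_3 is not downstream of the intervention, so its value is determined by the original equations.
Z_3 = max(Z_1, Z_2) - 4  [with Z_1=1, Z_2=0]  = -3

-3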